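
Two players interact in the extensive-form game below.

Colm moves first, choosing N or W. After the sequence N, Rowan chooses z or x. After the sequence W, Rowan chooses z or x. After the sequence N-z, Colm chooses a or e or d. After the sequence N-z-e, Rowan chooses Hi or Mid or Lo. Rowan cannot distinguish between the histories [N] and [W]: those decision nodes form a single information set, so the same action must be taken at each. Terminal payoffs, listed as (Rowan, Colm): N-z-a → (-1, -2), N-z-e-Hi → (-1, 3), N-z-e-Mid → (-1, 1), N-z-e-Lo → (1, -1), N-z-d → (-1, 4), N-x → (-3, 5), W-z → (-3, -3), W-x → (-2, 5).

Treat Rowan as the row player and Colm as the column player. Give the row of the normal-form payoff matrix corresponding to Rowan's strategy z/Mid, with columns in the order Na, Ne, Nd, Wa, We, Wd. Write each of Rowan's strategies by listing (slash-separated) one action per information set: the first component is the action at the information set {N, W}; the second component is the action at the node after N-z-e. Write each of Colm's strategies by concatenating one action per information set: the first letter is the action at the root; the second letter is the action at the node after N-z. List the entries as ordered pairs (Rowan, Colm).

vs Na: Colm plays N → Rowan plays z at [N] → Colm plays a at [N-z] → (-1, -2)
vs Ne: Colm plays N → Rowan plays z at [N] → Colm plays e at [N-z] → Rowan plays Mid at [N-z-e] → (-1, 1)
vs Nd: Colm plays N → Rowan plays z at [N] → Colm plays d at [N-z] → (-1, 4)
vs Wa: Colm plays W → Rowan plays z at [W] → (-3, -3)
vs We: Colm plays W → Rowan plays z at [W] → (-3, -3)
vs Wd: Colm plays W → Rowan plays z at [W] → (-3, -3)

(-1,-2) (-1,1) (-1,4) (-3,-3) (-3,-3) (-3,-3)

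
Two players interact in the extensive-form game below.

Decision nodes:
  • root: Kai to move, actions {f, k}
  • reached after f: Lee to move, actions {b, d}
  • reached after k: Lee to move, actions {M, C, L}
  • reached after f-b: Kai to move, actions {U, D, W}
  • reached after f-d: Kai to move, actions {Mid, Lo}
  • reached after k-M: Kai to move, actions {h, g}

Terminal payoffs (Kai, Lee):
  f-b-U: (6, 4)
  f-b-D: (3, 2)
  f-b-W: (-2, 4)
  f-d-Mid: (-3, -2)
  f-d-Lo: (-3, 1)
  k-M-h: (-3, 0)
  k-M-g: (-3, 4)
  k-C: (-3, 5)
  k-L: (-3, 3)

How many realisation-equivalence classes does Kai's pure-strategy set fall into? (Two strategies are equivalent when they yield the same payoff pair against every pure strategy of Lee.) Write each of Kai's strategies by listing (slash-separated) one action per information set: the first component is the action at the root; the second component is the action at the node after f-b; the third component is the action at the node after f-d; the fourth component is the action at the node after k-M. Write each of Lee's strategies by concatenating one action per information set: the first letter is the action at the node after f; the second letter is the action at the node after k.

8

Kai has 24 pure strategies: f/U/Mid/h, f/U/Mid/g, f/U/Lo/h, f/U/Lo/g, f/D/Mid/h, f/D/Mid/g, f/D/Lo/h, f/D/Lo/g, f/W/Mid/h, f/W/Mid/g, f/W/Lo/h, f/W/Lo/g, k/U/Mid/h, k/U/Mid/g, k/U/Lo/h, k/U/Lo/g, k/D/Mid/h, k/D/Mid/g, k/D/Lo/h, k/D/Lo/g, k/W/Mid/h, k/W/Mid/g, k/W/Lo/h, k/W/Lo/g. Columns: bM, bC, bL, dM, dC, dL.
{f/U/Mid/h, f/U/Mid/g} → row (6,4) (6,4) (6,4) (-3,-2) (-3,-2) (-3,-2)
{f/U/Lo/h, f/U/Lo/g} → row (6,4) (6,4) (6,4) (-3,1) (-3,1) (-3,1)
{f/D/Mid/h, f/D/Mid/g} → row (3,2) (3,2) (3,2) (-3,-2) (-3,-2) (-3,-2)
{f/D/Lo/h, f/D/Lo/g} → row (3,2) (3,2) (3,2) (-3,1) (-3,1) (-3,1)
{f/W/Mid/h, f/W/Mid/g} → row (-2,4) (-2,4) (-2,4) (-3,-2) (-3,-2) (-3,-2)
{f/W/Lo/h, f/W/Lo/g} → row (-2,4) (-2,4) (-2,4) (-3,1) (-3,1) (-3,1)
{k/U/Mid/h, k/U/Lo/h, k/D/Mid/h, k/D/Lo/h, k/W/Mid/h, k/W/Lo/h} → row (-3,0) (-3,5) (-3,3) (-3,0) (-3,5) (-3,3)
{k/U/Mid/g, k/U/Lo/g, k/D/Mid/g, k/D/Lo/g, k/W/Mid/g, k/W/Lo/g} → row (-3,4) (-3,5) (-3,3) (-3,4) (-3,5) (-3,3)
That's 8 distinct rows out of 24 strategies.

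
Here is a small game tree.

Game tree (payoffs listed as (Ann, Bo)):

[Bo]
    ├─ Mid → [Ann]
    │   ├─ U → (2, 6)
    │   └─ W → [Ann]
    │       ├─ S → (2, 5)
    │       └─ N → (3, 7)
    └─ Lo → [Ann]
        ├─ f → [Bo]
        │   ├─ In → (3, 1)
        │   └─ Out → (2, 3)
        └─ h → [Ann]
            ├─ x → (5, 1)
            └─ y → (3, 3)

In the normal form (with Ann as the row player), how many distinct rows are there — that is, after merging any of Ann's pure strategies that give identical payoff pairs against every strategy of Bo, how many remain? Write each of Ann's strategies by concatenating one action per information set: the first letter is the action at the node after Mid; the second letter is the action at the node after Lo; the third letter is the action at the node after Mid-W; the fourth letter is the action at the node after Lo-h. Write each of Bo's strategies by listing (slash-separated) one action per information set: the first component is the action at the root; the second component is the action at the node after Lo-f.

9

Ann has 16 pure strategies: UfSx, UfSy, UfNx, UfNy, UhSx, UhSy, UhNx, UhNy, WfSx, WfSy, WfNx, WfNy, WhSx, WhSy, WhNx, WhNy. Columns: Mid/In, Mid/Out, Lo/In, Lo/Out.
{UfSx, UfSy, UfNx, UfNy} → row (2,6) (2,6) (3,1) (2,3)
{UhSx, UhNx} → row (2,6) (2,6) (5,1) (5,1)
{UhSy, UhNy} → row (2,6) (2,6) (3,3) (3,3)
{WfSx, WfSy} → row (2,5) (2,5) (3,1) (2,3)
{WfNx, WfNy} → row (3,7) (3,7) (3,1) (2,3)
{WhSx} → row (2,5) (2,5) (5,1) (5,1)
{WhSy} → row (2,5) (2,5) (3,3) (3,3)
{WhNx} → row (3,7) (3,7) (5,1) (5,1)
{WhNy} → row (3,7) (3,7) (3,3) (3,3)
That's 9 distinct rows out of 16 strategies.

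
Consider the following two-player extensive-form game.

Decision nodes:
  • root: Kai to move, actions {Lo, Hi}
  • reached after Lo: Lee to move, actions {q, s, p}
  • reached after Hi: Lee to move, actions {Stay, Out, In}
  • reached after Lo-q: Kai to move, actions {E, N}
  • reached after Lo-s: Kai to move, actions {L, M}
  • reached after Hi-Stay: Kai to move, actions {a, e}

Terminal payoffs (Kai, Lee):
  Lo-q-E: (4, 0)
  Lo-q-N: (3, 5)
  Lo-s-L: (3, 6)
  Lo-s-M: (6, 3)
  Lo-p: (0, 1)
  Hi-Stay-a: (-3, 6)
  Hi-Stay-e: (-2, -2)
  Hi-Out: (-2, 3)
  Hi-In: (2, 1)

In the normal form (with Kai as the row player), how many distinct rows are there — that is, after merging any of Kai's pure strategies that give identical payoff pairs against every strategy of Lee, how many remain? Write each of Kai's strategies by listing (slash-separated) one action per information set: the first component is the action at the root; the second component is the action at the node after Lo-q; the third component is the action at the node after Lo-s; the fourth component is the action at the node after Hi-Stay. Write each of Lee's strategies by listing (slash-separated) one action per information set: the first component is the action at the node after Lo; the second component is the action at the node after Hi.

Kai has 16 pure strategies: Lo/E/L/a, Lo/E/L/e, Lo/E/M/a, Lo/E/M/e, Lo/N/L/a, Lo/N/L/e, Lo/N/M/a, Lo/N/M/e, Hi/E/L/a, Hi/E/L/e, Hi/E/M/a, Hi/E/M/e, Hi/N/L/a, Hi/N/L/e, Hi/N/M/a, Hi/N/M/e. Columns: q/Stay, q/Out, q/In, s/Stay, s/Out, s/In, p/Stay, p/Out, p/In.
{Lo/E/L/a, Lo/E/L/e} → row (4,0) (4,0) (4,0) (3,6) (3,6) (3,6) (0,1) (0,1) (0,1)
{Lo/E/M/a, Lo/E/M/e} → row (4,0) (4,0) (4,0) (6,3) (6,3) (6,3) (0,1) (0,1) (0,1)
{Lo/N/L/a, Lo/N/L/e} → row (3,5) (3,5) (3,5) (3,6) (3,6) (3,6) (0,1) (0,1) (0,1)
{Lo/N/M/a, Lo/N/M/e} → row (3,5) (3,5) (3,5) (6,3) (6,3) (6,3) (0,1) (0,1) (0,1)
{Hi/E/L/a, Hi/E/M/a, Hi/N/L/a, Hi/N/M/a} → row (-3,6) (-2,3) (2,1) (-3,6) (-2,3) (2,1) (-3,6) (-2,3) (2,1)
{Hi/E/L/e, Hi/E/M/e, Hi/N/L/e, Hi/N/M/e} → row (-2,-2) (-2,3) (2,1) (-2,-2) (-2,3) (2,1) (-2,-2) (-2,3) (2,1)
That's 6 distinct rows out of 16 strategies.

6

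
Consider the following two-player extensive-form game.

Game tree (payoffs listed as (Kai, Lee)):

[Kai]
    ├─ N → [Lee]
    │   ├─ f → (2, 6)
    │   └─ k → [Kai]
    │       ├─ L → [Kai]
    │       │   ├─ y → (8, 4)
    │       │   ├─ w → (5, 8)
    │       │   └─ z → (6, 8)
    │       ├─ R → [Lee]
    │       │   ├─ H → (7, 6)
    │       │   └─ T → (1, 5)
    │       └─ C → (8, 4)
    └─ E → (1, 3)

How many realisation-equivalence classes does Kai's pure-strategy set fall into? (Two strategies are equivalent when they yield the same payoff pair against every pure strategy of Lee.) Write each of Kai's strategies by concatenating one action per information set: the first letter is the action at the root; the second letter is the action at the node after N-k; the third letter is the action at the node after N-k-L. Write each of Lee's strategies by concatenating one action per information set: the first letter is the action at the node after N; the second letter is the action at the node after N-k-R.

5

Kai has 18 pure strategies: NLy, NLw, NLz, NRy, NRw, NRz, NCy, NCw, NCz, ELy, ELw, ELz, ERy, ERw, ERz, ECy, ECw, ECz. Columns: fH, fT, kH, kT.
{NLy, NCy, NCw, NCz} → row (2,6) (2,6) (8,4) (8,4)
{NLw} → row (2,6) (2,6) (5,8) (5,8)
{NLz} → row (2,6) (2,6) (6,8) (6,8)
{NRy, NRw, NRz} → row (2,6) (2,6) (7,6) (1,5)
{ELy, ELw, ELz, ERy, ERw, ERz, ECy, ECw, ECz} → row (1,3) (1,3) (1,3) (1,3)
That's 5 distinct rows out of 18 strategies.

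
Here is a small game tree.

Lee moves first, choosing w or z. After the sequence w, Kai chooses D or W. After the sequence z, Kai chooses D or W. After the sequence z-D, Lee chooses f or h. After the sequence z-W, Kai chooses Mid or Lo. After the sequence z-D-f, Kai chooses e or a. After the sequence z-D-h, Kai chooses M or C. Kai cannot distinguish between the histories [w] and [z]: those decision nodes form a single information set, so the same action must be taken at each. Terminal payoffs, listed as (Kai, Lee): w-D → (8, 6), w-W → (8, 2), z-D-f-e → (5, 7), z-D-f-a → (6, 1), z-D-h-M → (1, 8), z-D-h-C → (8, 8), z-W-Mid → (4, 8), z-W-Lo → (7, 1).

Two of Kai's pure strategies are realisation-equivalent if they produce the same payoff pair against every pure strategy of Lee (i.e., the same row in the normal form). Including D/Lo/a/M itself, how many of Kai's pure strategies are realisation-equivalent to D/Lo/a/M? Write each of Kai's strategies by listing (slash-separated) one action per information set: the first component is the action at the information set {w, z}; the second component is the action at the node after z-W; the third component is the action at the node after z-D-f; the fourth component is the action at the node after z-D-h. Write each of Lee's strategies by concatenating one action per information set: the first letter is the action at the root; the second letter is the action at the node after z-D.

2

Row for D/Lo/a/M (columns wf, wh, zf, zh): (8,6) (8,6) (6,1) (1,8).
Under D/Lo/a/M, Kai's choice at the node after z-W can never be reached regardless of what Lee does, so varying those choices leaves every outcome unchanged.
Holding the reachable choices fixed and varying the unreachable one freely already gives 2 equivalent strategies.
No other strategy reproduces this row, so those 2 are the full class: D/Mid/a/M, D/Lo/a/M.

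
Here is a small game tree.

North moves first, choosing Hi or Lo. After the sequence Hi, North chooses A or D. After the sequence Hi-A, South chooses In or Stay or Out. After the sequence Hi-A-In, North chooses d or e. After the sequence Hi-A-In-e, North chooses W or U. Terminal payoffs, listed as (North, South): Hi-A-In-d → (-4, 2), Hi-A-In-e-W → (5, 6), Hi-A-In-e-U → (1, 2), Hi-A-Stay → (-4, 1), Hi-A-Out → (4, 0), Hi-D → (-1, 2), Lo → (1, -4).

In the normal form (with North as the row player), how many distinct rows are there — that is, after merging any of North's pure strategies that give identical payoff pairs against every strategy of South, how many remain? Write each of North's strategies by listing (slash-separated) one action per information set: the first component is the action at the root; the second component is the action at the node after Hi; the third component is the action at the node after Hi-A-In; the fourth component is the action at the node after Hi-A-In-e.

5

North has 16 pure strategies: Hi/A/d/W, Hi/A/d/U, Hi/A/e/W, Hi/A/e/U, Hi/D/d/W, Hi/D/d/U, Hi/D/e/W, Hi/D/e/U, Lo/A/d/W, Lo/A/d/U, Lo/A/e/W, Lo/A/e/U, Lo/D/d/W, Lo/D/d/U, Lo/D/e/W, Lo/D/e/U. Columns: In, Stay, Out.
{Hi/A/d/W, Hi/A/d/U} → row (-4,2) (-4,1) (4,0)
{Hi/A/e/W} → row (5,6) (-4,1) (4,0)
{Hi/A/e/U} → row (1,2) (-4,1) (4,0)
{Hi/D/d/W, Hi/D/d/U, Hi/D/e/W, Hi/D/e/U} → row (-1,2) (-1,2) (-1,2)
{Lo/A/d/W, Lo/A/d/U, Lo/A/e/W, Lo/A/e/U, Lo/D/d/W, Lo/D/d/U, Lo/D/e/W, Lo/D/e/U} → row (1,-4) (1,-4) (1,-4)
That's 5 distinct rows out of 16 strategies.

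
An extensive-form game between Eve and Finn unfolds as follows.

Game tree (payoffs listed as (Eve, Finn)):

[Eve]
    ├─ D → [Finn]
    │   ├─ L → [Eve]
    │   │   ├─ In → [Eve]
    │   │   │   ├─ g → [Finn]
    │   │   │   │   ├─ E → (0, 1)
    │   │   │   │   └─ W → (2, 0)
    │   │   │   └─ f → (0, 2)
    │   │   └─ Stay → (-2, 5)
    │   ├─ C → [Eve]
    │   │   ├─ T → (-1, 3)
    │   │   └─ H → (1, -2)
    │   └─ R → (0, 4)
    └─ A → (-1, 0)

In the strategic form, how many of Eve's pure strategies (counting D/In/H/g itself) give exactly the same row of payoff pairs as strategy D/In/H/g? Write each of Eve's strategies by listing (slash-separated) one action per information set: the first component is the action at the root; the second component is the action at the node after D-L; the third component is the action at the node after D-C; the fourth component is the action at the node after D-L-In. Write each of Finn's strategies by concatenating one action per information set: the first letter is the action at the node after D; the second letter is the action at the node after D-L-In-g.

Row for D/In/H/g (columns LE, LW, CE, CW, RE, RW): (0,1) (2,0) (1,-2) (1,-2) (0,4) (0,4).
Every one of Eve's information sets is on the play path for some reply by Finn when Eve follows D/In/H/g.
Changing the action at any of them therefore changes at least one column, so only D/In/H/g itself gives this row.

1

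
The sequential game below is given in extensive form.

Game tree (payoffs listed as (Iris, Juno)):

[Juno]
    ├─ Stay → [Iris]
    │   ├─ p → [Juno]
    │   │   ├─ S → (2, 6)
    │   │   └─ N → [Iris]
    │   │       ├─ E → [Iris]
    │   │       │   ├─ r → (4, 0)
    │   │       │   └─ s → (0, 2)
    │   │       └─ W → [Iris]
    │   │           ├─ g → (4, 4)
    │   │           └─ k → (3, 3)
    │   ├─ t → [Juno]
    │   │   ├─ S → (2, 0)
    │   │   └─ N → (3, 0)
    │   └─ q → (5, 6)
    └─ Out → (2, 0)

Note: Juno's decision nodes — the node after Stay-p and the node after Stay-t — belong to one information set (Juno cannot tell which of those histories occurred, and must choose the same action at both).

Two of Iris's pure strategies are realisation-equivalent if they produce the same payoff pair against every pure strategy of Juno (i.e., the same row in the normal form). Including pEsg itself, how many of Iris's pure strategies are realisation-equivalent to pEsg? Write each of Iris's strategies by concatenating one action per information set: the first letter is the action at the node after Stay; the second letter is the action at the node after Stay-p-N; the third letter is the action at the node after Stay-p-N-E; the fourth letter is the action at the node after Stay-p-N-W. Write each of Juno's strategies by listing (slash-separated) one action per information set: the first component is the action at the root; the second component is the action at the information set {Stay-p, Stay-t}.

Row for pEsg (columns Stay/S, Stay/N, Out/S, Out/N): (2,6) (0,2) (2,0) (2,0).
Under pEsg, Iris's choice at the node after Stay-p-N-W can never be reached regardless of what Juno does, so varying those choices leaves every outcome unchanged.
Holding the reachable choices fixed and varying the unreachable one freely already gives 2 equivalent strategies.
No other strategy reproduces this row, so those 2 are the full class: pEsg, pEsk.

2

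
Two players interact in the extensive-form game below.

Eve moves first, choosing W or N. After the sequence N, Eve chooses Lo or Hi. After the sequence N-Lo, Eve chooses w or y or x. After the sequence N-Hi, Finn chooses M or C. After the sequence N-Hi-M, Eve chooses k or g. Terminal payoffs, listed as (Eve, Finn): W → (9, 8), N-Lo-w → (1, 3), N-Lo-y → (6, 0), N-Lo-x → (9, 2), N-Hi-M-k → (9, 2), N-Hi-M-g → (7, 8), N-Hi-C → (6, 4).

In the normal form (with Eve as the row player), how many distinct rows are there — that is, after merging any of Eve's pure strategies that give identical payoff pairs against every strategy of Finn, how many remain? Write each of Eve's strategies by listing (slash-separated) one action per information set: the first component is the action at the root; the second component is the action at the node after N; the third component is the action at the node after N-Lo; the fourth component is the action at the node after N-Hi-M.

Eve has 24 pure strategies: W/Lo/w/k, W/Lo/w/g, W/Lo/y/k, W/Lo/y/g, W/Lo/x/k, W/Lo/x/g, W/Hi/w/k, W/Hi/w/g, W/Hi/y/k, W/Hi/y/g, W/Hi/x/k, W/Hi/x/g, N/Lo/w/k, N/Lo/w/g, N/Lo/y/k, N/Lo/y/g, N/Lo/x/k, N/Lo/x/g, N/Hi/w/k, N/Hi/w/g, N/Hi/y/k, N/Hi/y/g, N/Hi/x/k, N/Hi/x/g. Columns: M, C.
{W/Lo/w/k, W/Lo/w/g, W/Lo/y/k, W/Lo/y/g, W/Lo/x/k, W/Lo/x/g, W/Hi/w/k, W/Hi/w/g, W/Hi/y/k, W/Hi/y/g, W/Hi/x/k, W/Hi/x/g} → row (9,8) (9,8)
{N/Lo/w/k, N/Lo/w/g} → row (1,3) (1,3)
{N/Lo/y/k, N/Lo/y/g} → row (6,0) (6,0)
{N/Lo/x/k, N/Lo/x/g} → row (9,2) (9,2)
{N/Hi/w/k, N/Hi/y/k, N/Hi/x/k} → row (9,2) (6,4)
{N/Hi/w/g, N/Hi/y/g, N/Hi/x/g} → row (7,8) (6,4)
That's 6 distinct rows out of 24 strategies.

6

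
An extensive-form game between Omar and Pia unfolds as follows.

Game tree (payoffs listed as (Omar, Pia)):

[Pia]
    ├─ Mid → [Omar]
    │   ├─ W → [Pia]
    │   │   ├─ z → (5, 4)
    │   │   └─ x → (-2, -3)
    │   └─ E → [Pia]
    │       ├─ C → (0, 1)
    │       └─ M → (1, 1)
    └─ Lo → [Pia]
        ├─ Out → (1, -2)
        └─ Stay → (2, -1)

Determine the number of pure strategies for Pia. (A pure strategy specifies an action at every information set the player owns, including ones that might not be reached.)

16

Pia owns the root with actions {Mid, Lo} — two choices.
Pia owns the node after Lo with actions {Out, Stay} — two choices.
Pia owns the node after Mid-W with actions {z, x} — two choices.
Pia owns the node after Mid-E with actions {C, M} — two choices.
A pure strategy fixes one action at each information set independently, so the count is the product 2 × 2 × 2 × 2 = 16.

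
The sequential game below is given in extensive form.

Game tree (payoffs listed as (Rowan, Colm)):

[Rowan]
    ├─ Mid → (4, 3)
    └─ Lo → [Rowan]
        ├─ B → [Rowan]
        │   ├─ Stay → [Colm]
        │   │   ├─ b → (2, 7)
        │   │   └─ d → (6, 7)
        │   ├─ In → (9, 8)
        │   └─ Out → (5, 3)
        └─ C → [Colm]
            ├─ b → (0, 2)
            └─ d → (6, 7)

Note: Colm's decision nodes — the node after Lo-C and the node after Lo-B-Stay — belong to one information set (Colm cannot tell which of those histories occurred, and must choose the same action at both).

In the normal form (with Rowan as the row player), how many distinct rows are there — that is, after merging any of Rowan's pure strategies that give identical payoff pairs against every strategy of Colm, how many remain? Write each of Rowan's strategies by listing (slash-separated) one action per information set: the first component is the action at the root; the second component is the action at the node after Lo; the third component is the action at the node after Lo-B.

5

Rowan has 12 pure strategies: Mid/B/Stay, Mid/B/In, Mid/B/Out, Mid/C/Stay, Mid/C/In, Mid/C/Out, Lo/B/Stay, Lo/B/In, Lo/B/Out, Lo/C/Stay, Lo/C/In, Lo/C/Out. Columns: b, d.
{Mid/B/Stay, Mid/B/In, Mid/B/Out, Mid/C/Stay, Mid/C/In, Mid/C/Out} → row (4,3) (4,3)
{Lo/B/Stay} → row (2,7) (6,7)
{Lo/B/In} → row (9,8) (9,8)
{Lo/B/Out} → row (5,3) (5,3)
{Lo/C/Stay, Lo/C/In, Lo/C/Out} → row (0,2) (6,7)
That's 5 distinct rows out of 12 strategies.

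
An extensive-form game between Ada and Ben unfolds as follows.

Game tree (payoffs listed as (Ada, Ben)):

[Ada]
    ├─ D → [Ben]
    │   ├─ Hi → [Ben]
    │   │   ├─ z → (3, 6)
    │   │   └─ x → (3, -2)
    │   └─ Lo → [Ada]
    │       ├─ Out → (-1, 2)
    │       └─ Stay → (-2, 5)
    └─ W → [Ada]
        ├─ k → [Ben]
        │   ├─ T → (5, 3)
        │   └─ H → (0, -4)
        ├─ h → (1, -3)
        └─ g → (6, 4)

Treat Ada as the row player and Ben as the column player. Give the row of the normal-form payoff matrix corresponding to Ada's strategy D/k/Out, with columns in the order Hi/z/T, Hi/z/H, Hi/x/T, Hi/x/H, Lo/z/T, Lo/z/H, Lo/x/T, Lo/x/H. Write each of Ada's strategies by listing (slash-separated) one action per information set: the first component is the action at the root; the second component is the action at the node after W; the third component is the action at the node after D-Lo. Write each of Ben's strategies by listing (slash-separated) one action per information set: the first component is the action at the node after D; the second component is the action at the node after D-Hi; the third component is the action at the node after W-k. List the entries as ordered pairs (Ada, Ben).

vs Hi/z/T: Ada plays D → Ben plays Hi at [D] → Ben plays z at [D-Hi] → (3, 6)
vs Hi/z/H: Ada plays D → Ben plays Hi at [D] → Ben plays z at [D-Hi] → (3, 6)
vs Hi/x/T: Ada plays D → Ben plays Hi at [D] → Ben plays x at [D-Hi] → (3, -2)
vs Hi/x/H: Ada plays D → Ben plays Hi at [D] → Ben plays x at [D-Hi] → (3, -2)
vs Lo/z/T: Ada plays D → Ben plays Lo at [D] → Ada plays Out at [D-Lo] → (-1, 2)
vs Lo/z/H: Ada plays D → Ben plays Lo at [D] → Ada plays Out at [D-Lo] → (-1, 2)
vs Lo/x/T: Ada plays D → Ben plays Lo at [D] → Ada plays Out at [D-Lo] → (-1, 2)
vs Lo/x/H: Ada plays D → Ben plays Lo at [D] → Ada plays Out at [D-Lo] → (-1, 2)

(3,6) (3,6) (3,-2) (3,-2) (-1,2) (-1,2) (-1,2) (-1,2)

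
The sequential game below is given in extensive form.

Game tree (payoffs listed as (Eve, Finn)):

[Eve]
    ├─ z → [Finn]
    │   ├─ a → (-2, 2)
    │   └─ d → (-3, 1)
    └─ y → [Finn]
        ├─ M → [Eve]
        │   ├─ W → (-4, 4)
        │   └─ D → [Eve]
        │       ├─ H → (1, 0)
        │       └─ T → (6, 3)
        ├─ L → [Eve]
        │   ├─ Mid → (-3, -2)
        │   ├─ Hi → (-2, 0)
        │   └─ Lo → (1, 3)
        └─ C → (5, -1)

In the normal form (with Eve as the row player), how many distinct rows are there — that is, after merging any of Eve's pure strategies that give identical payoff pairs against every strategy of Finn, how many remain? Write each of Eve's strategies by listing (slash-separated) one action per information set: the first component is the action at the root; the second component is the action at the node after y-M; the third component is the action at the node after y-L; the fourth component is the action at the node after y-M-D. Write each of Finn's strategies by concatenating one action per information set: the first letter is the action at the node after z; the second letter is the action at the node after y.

Eve has 24 pure strategies: z/W/Mid/H, z/W/Mid/T, z/W/Hi/H, z/W/Hi/T, z/W/Lo/H, z/W/Lo/T, z/D/Mid/H, z/D/Mid/T, z/D/Hi/H, z/D/Hi/T, z/D/Lo/H, z/D/Lo/T, y/W/Mid/H, y/W/Mid/T, y/W/Hi/H, y/W/Hi/T, y/W/Lo/H, y/W/Lo/T, y/D/Mid/H, y/D/Mid/T, y/D/Hi/H, y/D/Hi/T, y/D/Lo/H, y/D/Lo/T. Columns: aM, aL, aC, dM, dL, dC.
{z/W/Mid/H, z/W/Mid/T, z/W/Hi/H, z/W/Hi/T, z/W/Lo/H, z/W/Lo/T, z/D/Mid/H, z/D/Mid/T, z/D/Hi/H, z/D/Hi/T, z/D/Lo/H, z/D/Lo/T} → row (-2,2) (-2,2) (-2,2) (-3,1) (-3,1) (-3,1)
{y/W/Mid/H, y/W/Mid/T} → row (-4,4) (-3,-2) (5,-1) (-4,4) (-3,-2) (5,-1)
{y/W/Hi/H, y/W/Hi/T} → row (-4,4) (-2,0) (5,-1) (-4,4) (-2,0) (5,-1)
{y/W/Lo/H, y/W/Lo/T} → row (-4,4) (1,3) (5,-1) (-4,4) (1,3) (5,-1)
{y/D/Mid/H} → row (1,0) (-3,-2) (5,-1) (1,0) (-3,-2) (5,-1)
{y/D/Mid/T} → row (6,3) (-3,-2) (5,-1) (6,3) (-3,-2) (5,-1)
{y/D/Hi/H} → row (1,0) (-2,0) (5,-1) (1,0) (-2,0) (5,-1)
{y/D/Hi/T} → row (6,3) (-2,0) (5,-1) (6,3) (-2,0) (5,-1)
{y/D/Lo/H} → row (1,0) (1,3) (5,-1) (1,0) (1,3) (5,-1)
{y/D/Lo/T} → row (6,3) (1,3) (5,-1) (6,3) (1,3) (5,-1)
That's 10 distinct rows out of 24 strategies.

10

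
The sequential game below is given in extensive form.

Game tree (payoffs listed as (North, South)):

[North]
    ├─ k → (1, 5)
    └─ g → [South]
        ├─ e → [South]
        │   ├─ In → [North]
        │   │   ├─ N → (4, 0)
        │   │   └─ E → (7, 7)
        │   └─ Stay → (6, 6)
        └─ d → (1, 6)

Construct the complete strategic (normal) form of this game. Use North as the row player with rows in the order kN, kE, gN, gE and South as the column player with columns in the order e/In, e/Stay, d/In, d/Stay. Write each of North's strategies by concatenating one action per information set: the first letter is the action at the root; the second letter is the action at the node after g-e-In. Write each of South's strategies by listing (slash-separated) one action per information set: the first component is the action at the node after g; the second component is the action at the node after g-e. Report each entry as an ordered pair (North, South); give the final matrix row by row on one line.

Row kN: e/In→(1,5), e/Stay→(1,5), d/In→(1,5), d/Stay→(1,5)
Row kE: e/In→(1,5), e/Stay→(1,5), d/In→(1,5), d/Stay→(1,5)
Row gN: e/In→(4,0), e/Stay→(6,6), d/In→(1,6), d/Stay→(1,6)
Row gE: e/In→(7,7), e/Stay→(6,6), d/In→(1,6), d/Stay→(1,6)

kN: (1,5) (1,5) (1,5) (1,5) | kE: (1,5) (1,5) (1,5) (1,5) | gN: (4,0) (6,6) (1,6) (1,6) | gE: (7,7) (6,6) (1,6) (1,6)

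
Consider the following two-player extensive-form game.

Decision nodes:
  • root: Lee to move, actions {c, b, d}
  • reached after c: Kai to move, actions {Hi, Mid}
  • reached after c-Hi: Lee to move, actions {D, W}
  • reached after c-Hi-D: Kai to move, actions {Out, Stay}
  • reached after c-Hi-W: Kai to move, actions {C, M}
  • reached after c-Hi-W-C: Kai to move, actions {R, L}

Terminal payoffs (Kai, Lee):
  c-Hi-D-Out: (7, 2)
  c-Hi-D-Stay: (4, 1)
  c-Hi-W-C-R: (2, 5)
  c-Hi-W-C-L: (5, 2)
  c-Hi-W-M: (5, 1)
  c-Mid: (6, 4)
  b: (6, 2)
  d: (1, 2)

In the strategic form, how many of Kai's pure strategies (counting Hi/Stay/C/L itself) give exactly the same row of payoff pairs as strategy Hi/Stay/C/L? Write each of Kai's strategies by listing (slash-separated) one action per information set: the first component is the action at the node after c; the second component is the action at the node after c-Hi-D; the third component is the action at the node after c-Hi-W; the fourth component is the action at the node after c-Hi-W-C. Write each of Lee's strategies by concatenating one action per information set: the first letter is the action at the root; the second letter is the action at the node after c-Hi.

1

Row for Hi/Stay/C/L (columns cD, cW, bD, bW, dD, dW): (4,1) (5,2) (6,2) (6,2) (1,2) (1,2).
Every one of Kai's information sets is on the play path for some reply by Lee when Kai follows Hi/Stay/C/L.
Changing the action at any of them therefore changes at least one column, so only Hi/Stay/C/L itself gives this row.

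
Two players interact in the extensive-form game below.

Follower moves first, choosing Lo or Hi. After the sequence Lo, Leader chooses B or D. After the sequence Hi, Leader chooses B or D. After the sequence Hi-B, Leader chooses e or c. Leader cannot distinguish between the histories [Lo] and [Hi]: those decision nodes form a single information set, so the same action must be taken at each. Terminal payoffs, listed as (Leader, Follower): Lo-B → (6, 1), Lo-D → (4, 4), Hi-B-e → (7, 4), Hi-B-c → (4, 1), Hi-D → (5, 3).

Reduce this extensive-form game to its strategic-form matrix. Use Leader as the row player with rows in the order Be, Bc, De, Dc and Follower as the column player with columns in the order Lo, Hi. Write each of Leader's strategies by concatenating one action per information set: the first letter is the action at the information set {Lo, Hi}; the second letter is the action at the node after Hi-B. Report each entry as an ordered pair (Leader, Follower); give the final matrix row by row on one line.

Be: (6,1) (7,4) | Bc: (6,1) (4,1) | De: (4,4) (5,3) | Dc: (4,4) (5,3)

Row Be: Lo→(6,1), Hi→(7,4)
Row Bc: Lo→(6,1), Hi→(4,1)
Row De: Lo→(4,4), Hi→(5,3)
Row Dc: Lo→(4,4), Hi→(5,3)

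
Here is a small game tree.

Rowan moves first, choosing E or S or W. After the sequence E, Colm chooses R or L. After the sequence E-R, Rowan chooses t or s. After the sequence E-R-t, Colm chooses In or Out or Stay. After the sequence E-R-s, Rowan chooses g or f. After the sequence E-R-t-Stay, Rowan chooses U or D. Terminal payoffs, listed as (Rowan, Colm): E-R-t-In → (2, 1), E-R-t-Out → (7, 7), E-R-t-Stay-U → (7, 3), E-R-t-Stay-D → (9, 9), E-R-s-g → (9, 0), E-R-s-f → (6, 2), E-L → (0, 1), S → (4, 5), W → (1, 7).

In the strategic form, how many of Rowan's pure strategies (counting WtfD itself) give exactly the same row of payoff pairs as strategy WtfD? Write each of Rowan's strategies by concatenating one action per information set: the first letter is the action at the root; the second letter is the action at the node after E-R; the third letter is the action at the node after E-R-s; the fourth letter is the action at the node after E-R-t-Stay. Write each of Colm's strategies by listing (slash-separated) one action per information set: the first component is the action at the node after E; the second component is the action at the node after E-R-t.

Row for WtfD (columns R/In, R/Out, R/Stay, L/In, L/Out, L/Stay): (1,7) (1,7) (1,7) (1,7) (1,7) (1,7).
Under WtfD, Rowan's choice at the node after E-R and at the node after E-R-s and at the node after E-R-t-Stay can never be reached regardless of what Colm does, so varying those choices leaves every outcome unchanged.
Holding the reachable choices fixed and varying the unreachable ones freely already gives 2 × 2 × 2 = 8 equivalent strategies.
No other strategy reproduces this row, so those 8 are the full class: WtgU, WtgD, WtfU, WtfD, WsgU, WsgD, WsfU, WsfD.

8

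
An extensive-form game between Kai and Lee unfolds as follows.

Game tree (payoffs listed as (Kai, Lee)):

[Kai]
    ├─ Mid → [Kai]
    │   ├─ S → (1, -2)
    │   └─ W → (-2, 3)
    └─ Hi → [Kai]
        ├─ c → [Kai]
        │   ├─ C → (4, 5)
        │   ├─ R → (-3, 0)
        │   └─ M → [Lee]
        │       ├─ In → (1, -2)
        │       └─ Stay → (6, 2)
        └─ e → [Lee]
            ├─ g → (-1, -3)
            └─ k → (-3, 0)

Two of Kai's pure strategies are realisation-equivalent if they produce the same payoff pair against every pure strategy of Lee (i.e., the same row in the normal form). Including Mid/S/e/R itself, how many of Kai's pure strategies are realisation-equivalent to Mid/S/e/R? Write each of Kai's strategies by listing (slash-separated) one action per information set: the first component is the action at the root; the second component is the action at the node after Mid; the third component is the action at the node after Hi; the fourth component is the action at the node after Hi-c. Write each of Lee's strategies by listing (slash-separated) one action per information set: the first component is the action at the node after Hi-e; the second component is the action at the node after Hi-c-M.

Row for Mid/S/e/R (columns g/In, g/Stay, k/In, k/Stay): (1,-2) (1,-2) (1,-2) (1,-2).
Under Mid/S/e/R, Kai's choice at the node after Hi and at the node after Hi-c can never be reached regardless of what Lee does, so varying those choices leaves every outcome unchanged.
Holding the reachable choices fixed and varying the unreachable ones freely already gives 2 × 3 = 6 equivalent strategies.
No other strategy reproduces this row, so those 6 are the full class: Mid/S/c/C, Mid/S/c/R, Mid/S/c/M, Mid/S/e/C, Mid/S/e/R, Mid/S/e/M.

6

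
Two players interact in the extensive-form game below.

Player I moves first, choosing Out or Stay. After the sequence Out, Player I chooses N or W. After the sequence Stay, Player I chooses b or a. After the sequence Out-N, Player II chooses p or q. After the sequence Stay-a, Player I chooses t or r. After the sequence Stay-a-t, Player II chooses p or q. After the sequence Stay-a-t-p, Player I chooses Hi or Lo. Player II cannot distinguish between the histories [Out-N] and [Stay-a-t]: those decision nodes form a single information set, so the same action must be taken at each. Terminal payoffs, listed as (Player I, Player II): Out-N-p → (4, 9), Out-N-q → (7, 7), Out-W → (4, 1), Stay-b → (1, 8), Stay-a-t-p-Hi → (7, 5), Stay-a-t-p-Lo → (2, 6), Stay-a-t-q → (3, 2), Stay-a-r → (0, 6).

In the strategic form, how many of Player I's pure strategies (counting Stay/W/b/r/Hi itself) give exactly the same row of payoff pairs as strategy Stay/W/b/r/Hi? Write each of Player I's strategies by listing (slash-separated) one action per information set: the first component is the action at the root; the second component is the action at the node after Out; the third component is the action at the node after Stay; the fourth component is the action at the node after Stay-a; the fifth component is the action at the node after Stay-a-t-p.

Row for Stay/W/b/r/Hi (columns p, q): (1,8) (1,8).
Under Stay/W/b/r/Hi, Player I's choice at the node after Out and at the node after Stay-a and at the node after Stay-a-t-p can never be reached regardless of what Player II does, so varying those choices leaves every outcome unchanged.
Holding the reachable choices fixed and varying the unreachable ones freely already gives 2 × 2 × 2 = 8 equivalent strategies.
No other strategy reproduces this row, so those 8 are the full class: Stay/N/b/t/Hi, Stay/N/b/t/Lo, Stay/N/b/r/Hi, Stay/N/b/r/Lo, Stay/W/b/t/Hi, Stay/W/b/t/Lo, Stay/W/b/r/Hi, Stay/W/b/r/Lo.

8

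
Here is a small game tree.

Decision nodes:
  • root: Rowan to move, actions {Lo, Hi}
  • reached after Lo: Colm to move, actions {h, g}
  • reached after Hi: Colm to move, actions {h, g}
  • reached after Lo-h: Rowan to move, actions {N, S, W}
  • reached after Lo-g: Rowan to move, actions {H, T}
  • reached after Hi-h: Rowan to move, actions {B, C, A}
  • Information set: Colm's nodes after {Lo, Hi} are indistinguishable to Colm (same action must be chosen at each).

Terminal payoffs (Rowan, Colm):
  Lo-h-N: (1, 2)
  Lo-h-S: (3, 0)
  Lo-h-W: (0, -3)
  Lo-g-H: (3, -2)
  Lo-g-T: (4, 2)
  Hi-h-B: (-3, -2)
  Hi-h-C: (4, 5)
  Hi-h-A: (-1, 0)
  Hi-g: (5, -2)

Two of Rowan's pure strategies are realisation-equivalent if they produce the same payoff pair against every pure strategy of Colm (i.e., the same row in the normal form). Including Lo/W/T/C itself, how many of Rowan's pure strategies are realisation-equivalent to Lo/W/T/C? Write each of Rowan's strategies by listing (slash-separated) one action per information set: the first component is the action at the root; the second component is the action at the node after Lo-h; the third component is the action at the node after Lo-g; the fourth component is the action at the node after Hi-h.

Row for Lo/W/T/C (columns h, g): (0,-3) (4,2).
Under Lo/W/T/C, Rowan's choice at the node after Hi-h can never be reached regardless of what Colm does, so varying those choices leaves every outcome unchanged.
Holding the reachable choices fixed and varying the unreachable one freely already gives 3 equivalent strategies.
No other strategy reproduces this row, so those 3 are the full class: Lo/W/T/B, Lo/W/T/C, Lo/W/T/A.

3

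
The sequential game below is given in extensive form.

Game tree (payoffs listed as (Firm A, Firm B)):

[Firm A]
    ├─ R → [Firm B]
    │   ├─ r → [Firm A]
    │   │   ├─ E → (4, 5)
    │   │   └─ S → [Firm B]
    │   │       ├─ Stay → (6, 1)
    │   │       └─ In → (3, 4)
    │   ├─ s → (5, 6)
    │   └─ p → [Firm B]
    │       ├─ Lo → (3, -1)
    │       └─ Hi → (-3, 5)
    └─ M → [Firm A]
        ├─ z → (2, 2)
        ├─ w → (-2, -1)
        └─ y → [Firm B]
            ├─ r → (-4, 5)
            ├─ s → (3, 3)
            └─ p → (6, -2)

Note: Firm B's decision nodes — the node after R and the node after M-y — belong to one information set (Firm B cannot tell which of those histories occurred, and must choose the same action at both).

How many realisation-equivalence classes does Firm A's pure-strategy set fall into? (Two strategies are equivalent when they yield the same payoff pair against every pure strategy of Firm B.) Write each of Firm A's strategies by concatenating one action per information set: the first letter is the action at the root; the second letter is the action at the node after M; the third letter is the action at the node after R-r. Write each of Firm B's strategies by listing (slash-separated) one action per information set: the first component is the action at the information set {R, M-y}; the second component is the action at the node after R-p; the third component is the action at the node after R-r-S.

Firm A has 12 pure strategies: RzE, RzS, RwE, RwS, RyE, RyS, MzE, MzS, MwE, MwS, MyE, MyS. Columns: r/Lo/Stay, r/Lo/In, r/Hi/Stay, r/Hi/In, s/Lo/Stay, s/Lo/In, s/Hi/Stay, s/Hi/In, p/Lo/Stay, p/Lo/In, p/Hi/Stay, p/Hi/In.
{RzE, RwE, RyE} → row (4,5) (4,5) (4,5) (4,5) (5,6) (5,6) (5,6) (5,6) (3,-1) (3,-1) (-3,5) (-3,5)
{RzS, RwS, RyS} → row (6,1) (3,4) (6,1) (3,4) (5,6) (5,6) (5,6) (5,6) (3,-1) (3,-1) (-3,5) (-3,5)
{MzE, MzS} → row (2,2) (2,2) (2,2) (2,2) (2,2) (2,2) (2,2) (2,2) (2,2) (2,2) (2,2) (2,2)
{MwE, MwS} → row (-2,-1) (-2,-1) (-2,-1) (-2,-1) (-2,-1) (-2,-1) (-2,-1) (-2,-1) (-2,-1) (-2,-1) (-2,-1) (-2,-1)
{MyE, MyS} → row (-4,5) (-4,5) (-4,5) (-4,5) (3,3) (3,3) (3,3) (3,3) (6,-2) (6,-2) (6,-2) (6,-2)
That's 5 distinct rows out of 12 strategies.

5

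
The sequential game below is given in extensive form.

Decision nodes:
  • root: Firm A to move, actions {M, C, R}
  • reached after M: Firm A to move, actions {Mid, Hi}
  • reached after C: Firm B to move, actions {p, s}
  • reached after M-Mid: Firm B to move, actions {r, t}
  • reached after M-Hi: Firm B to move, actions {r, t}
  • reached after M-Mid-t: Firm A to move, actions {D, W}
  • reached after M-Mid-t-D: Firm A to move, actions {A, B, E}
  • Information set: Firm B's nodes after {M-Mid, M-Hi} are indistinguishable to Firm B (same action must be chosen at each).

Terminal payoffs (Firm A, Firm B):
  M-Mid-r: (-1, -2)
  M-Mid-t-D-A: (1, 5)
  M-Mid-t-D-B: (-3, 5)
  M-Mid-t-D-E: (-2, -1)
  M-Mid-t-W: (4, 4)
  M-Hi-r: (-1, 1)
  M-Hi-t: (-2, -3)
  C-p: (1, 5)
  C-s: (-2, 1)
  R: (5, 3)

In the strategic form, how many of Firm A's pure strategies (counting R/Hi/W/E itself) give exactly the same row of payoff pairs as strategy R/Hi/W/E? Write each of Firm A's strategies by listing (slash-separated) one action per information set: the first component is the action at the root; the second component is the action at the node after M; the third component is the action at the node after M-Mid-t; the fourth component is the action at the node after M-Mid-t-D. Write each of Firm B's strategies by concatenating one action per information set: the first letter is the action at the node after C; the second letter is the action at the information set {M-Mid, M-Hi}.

12

Row for R/Hi/W/E (columns pr, pt, sr, st): (5,3) (5,3) (5,3) (5,3).
Under R/Hi/W/E, Firm A's choice at the node after M and at the node after M-Mid-t and at the node after M-Mid-t-D can never be reached regardless of what Firm B does, so varying those choices leaves every outcome unchanged.
Holding the reachable choices fixed and varying the unreachable ones freely already gives 2 × 2 × 3 = 12 equivalent strategies.
No other strategy reproduces this row, so those 12 are the full class: R/Mid/D/A, R/Mid/D/B, R/Mid/D/E, R/Mid/W/A, R/Mid/W/B, R/Mid/W/E, R/Hi/D/A, R/Hi/D/B, R/Hi/D/E, R/Hi/W/A, R/Hi/W/B, R/Hi/W/E.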